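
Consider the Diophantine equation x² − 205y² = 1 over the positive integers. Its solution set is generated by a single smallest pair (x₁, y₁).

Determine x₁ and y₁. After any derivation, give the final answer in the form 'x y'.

39689 2772

[14; 3,6,1,4,1,6,3,28] for √205; ℓ=8 ⇒ convergent index 7
k=0  a_k=14  p_k/q_k = 14/1
k=1  a_k=3  p_k/q_k = 43/3
k=2  a_k=6  p_k/q_k = 272/19
k=3  a_k=1  p_k/q_k = 315/22
k=4  a_k=4  p_k/q_k = 1532/107
…
k=6  a_k=6  p_k/q_k = 12614/881
k=7  a_k=3  p_k/q_k = 39689/2772
→ (39689, 2772).  Check: 39689²=1575216721, 205·2772²=1575216720, difference 1.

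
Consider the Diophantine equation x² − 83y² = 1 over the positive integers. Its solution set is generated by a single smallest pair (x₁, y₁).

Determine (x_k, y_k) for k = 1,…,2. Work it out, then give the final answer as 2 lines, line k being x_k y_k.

√83 = [9; 9,18, …], period ℓ=2 (even) → k=1
k=0  a_k=9  p_k/q_k = 9/1
k=1  a_k=9  p_k/q_k = 82/9
fundamental: x₁=82, y₁=9  (since 6724 − 83·81 = 1)
(x_2, y_2) = (82·82 + 83·9·9, 82·9 + 9·82) = (13447, 1476)

82 9
13447 1476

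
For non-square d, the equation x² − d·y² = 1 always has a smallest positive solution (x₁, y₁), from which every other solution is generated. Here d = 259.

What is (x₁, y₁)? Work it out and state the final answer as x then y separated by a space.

847225 52644

√259 → a₀=16, period (10,1,2,3,4,3,2,1,10,32); ℓ=10 even so k=9
step 0: (16, 1)  from 16·(1,0) + (0,1)
step 1: (161, 10)  from 10·(16,1) + (1,0)
step 2: (177, 11)  from 1·(161,10) + (16,1)
step 3: (515, 32)  from 2·(177,11) + (161,10)
step 4: (1722, 107)  from 3·(515,32) + (177,11)
step 5: (7403, 460)  from 4·(1722,107) + (515,32)
step 6: (23931, 1487)  from 3·(7403,460) + (1722,107)
…
step 8: (79196, 4921)  from 1·(55265,3434) + (23931,1487)
step 9: (847225, 52644)  from 10·(79196,4921) + (55265,3434)
(x₁, y₁) = (847225, 52644);  847225² − 259·52644² = 1 ✓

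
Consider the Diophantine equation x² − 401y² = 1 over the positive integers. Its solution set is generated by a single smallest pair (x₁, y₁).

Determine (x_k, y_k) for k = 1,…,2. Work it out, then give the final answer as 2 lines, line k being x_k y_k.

801 40
1283201 64080

d=401: √d = [20; 40] (ℓ=1, odd), read p_1/q_1
i=0: a=20 ⇒ p=20, q=1
i=1: a=40 ⇒ p=801, q=40
→ (801, 40).  Check: 801²=641601, 401·40²=641600, difference 1.
(801+40√401)^2 = 1283201 + 64080√401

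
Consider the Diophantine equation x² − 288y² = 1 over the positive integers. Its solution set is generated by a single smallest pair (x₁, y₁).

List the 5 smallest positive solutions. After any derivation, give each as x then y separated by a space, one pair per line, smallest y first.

d=288: √d = [16; 1,32] (ℓ=2, even), read p_1/q_1
k=0  a_k=16  p_k/q_k = 16/1
k=1  a_k=1  p_k/q_k = 17/1
fundamental: x₁=17, y₁=1  (since 289 − 288·1 = 1)
n=2: (17,1)∘(17,1) = (17·17+288·1·1, 17·1+1·17) = (577,34)
n=3: (577,34)∘(17,1) = (17·577+288·1·34, 17·34+1·577) = (19601,1155)
n=4: (19601,1155)∘(17,1) = (17·19601+288·1·1155, 17·1155+1·19601) = (665857,39236)
n=5: (665857,39236)∘(17,1) = (17·665857+288·1·39236, 17·39236+1·665857) = (22619537,1332869)

17 1
577 34
19601 1155
665857 39236
22619537 1332869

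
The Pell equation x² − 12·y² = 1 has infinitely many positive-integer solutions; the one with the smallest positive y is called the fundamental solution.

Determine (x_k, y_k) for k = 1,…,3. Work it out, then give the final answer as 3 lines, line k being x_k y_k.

√12 → a₀=3, period (2,6); ℓ=2 even so k=1
k=0  a_k=3  p_k/q_k = 3/1
k=1  a_k=2  p_k/q_k = 7/2
fundamental: x₁=7, y₁=2  (since 49 − 12·4 = 1)
(7+2√12)^2 = 97 + 28√12
(7+2√12)^3 = 1351 + 390√12

7 2
97 28
1351 390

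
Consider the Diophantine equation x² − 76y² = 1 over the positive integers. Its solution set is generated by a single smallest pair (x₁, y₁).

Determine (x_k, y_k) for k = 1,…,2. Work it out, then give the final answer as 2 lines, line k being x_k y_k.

d=76: √d = [8; 1,2,1,1,5,4,5,1,1,2,1,16] (ℓ=12, even), read p_11/q_11
step 0: (8, 1)  from 8·(1,0) + (0,1)
…
step 2: (26, 3)  from 2·(9,1) + (8,1)
step 3: (35, 4)  from 1·(26,3) + (9,1)
step 4: (61, 7)  from 1·(35,4) + (26,3)
…
step 6: (1421, 163)  from 4·(340,39) + (61,7)
…
step 8: (8866, 1017)  from 1·(7445,854) + (1421,163)
…
step 10: (41488, 4759)  from 2·(16311,1871) + (8866,1017)
step 11: (57799, 6630)  from 1·(41488,4759) + (16311,1871)
(x₁, y₁) = (57799, 6630);  57799² − 76·6630² = 1 ✓
(57799+6630√76)^2 = 6681448801 + 766414740√76

57799 6630
6681448801 766414740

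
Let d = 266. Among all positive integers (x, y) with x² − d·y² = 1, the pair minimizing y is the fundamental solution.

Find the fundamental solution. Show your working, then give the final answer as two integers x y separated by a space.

√266 = [16; 3,4,3,32, …], period ℓ=4 (even) → k=3
a_0=16:  p_0=16·1+0=16,  q_0=16·0+1=1
…
a_2=4:  p_2=4·49+16=212,  q_2=4·3+1=13
a_3=3:  p_3=3·212+49=685,  q_3=3·13+3=42
→ (685, 42).  Check: 685²=469225, 266·42²=469224, difference 1.

685 42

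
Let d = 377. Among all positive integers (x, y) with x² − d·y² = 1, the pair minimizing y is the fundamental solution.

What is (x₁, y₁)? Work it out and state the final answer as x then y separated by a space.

√377 → a₀=19, period (2,2,2,38); ℓ=4 even so k=3
step 0: (19, 1)  from 19·(1,0) + (0,1)
step 1: (39, 2)  from 2·(19,1) + (1,0)
step 2: (97, 5)  from 2·(39,2) + (19,1)
step 3: (233, 12)  from 2·(97,5) + (39,2)
→ (233, 12).  Check: 233²=54289, 377·12²=54288, difference 1.

233 12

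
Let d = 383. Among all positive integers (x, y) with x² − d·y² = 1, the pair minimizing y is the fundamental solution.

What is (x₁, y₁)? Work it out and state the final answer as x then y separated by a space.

√383 → a₀=19, period (1,1,3,19,3,1,1,38); ℓ=8 even so k=7
a_0=19:  p_0=19·1+0=19,  q_0=19·0+1=1
a_1=1:  p_1=1·19+1=20,  q_1=1·1+0=1
a_2=1:  p_2=1·20+19=39,  q_2=1·1+1=2
a_3=3:  p_3=3·39+20=137,  q_3=3·2+1=7
…
a_6=1:  p_6=1·8063+2642=10705,  q_6=1·412+135=547
a_7=1:  p_7=1·10705+8063=18768,  q_7=1·547+412=959
fundamental: x₁=18768, y₁=959  (since 352237824 − 383·919681 = 1)

18768 959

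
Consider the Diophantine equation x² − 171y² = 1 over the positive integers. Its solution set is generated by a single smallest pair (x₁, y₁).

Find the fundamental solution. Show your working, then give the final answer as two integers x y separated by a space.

d=171: √d = [13; 13,26] (ℓ=2, even), read p_1/q_1
k=0  a_k=13  p_k/q_k = 13/1
k=1  a_k=13  p_k/q_k = 170/13
fundamental: x₁=170, y₁=13  (since 28900 − 171·169 = 1)

170 13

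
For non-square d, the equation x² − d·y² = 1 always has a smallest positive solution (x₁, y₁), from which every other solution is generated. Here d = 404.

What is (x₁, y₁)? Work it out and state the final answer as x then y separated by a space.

201 10

√404 = [20; 10,40, …], period ℓ=2 (even) → k=1
i=0: a=20 ⇒ p=20, q=1
i=1: a=10 ⇒ p=201, q=10
(x₁, y₁) = (201, 10);  201² − 404·10² = 1 ✓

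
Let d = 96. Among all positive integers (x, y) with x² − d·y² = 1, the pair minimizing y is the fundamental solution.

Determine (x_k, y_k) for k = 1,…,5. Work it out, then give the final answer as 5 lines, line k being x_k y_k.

49 5
4801 490
470449 48015
46099201 4704980
4517251249 461040025

d=96: √d = [9; 1,3,1,18] (ℓ=4, even), read p_3/q_3
a_0=9:  p_0=9·1+0=9,  q_0=9·0+1=1
…
a_2=3:  p_2=3·10+9=39,  q_2=3·1+1=4
a_3=1:  p_3=1·39+10=49,  q_3=1·4+1=5
→ (49, 5).  Check: 49²=2401, 96·5²=2400, difference 1.
n=2: (49,5)∘(49,5) = (49·49+96·5·5, 49·5+5·49) = (4801,490)
n=3: (4801,490)∘(49,5) = (49·4801+96·5·490, 49·490+5·4801) = (470449,48015)
n=4: (470449,48015)∘(49,5) = (49·470449+96·5·48015, 49·48015+5·470449) = (46099201,4704980)
n=5: (46099201,4704980)∘(49,5) = (49·46099201+96·5·4704980, 49·4704980+5·46099201) = (4517251249,461040025)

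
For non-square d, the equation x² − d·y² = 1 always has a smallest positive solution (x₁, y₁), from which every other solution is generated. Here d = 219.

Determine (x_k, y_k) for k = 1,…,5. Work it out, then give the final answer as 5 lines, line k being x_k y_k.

d=219: √d = [14; 1,3,1,28] (ℓ=4, even), read p_3/q_3
step 0: (14, 1)  from 14·(1,0) + (0,1)
step 1: (15, 1)  from 1·(14,1) + (1,0)
step 2: (59, 4)  from 3·(15,1) + (14,1)
step 3: (74, 5)  from 1·(59,4) + (15,1)
fundamental: x₁=74, y₁=5  (since 5476 − 219·25 = 1)
n=2: (74,5)∘(74,5) = (74·74+219·5·5, 74·5+5·74) = (10951,740)
n=3: (10951,740)∘(74,5) = (74·10951+219·5·740, 74·740+5·10951) = (1620674,109515)
n=4: (1620674,109515)∘(74,5) = (74·1620674+219·5·109515, 74·109515+5·1620674) = (239848801,16207480)
n=5: (239848801,16207480)∘(74,5) = (74·239848801+219·5·16207480, 74·16207480+5·239848801) = (35496001874,2398597525)

74 5
10951 740
1620674 109515
239848801 16207480
35496001874 2398597525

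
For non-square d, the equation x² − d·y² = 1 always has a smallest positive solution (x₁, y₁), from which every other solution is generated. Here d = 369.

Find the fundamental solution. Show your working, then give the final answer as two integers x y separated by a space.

8396801 437120

√369 → a₀=19, period (4,1,3,2,7,4,7,2,3,1,4,38); ℓ=12 even so k=11
step 0: (19, 1)  from 19·(1,0) + (0,1)
step 1: (77, 4)  from 4·(19,1) + (1,0)
step 2: (96, 5)  from 1·(77,4) + (19,1)
step 3: (365, 19)  from 3·(96,5) + (77,4)
step 4: (826, 43)  from 2·(365,19) + (96,5)
step 5: (6147, 320)  from 7·(826,43) + (365,19)
step 6: (25414, 1323)  from 4·(6147,320) + (826,43)
…
step 8: (393504, 20485)  from 2·(184045,9581) + (25414,1323)
…
step 10: (1758061, 91521)  from 1·(1364557,71036) + (393504,20485)
step 11: (8396801, 437120)  from 4·(1758061,91521) + (1364557,71036)
(x₁, y₁) = (8396801, 437120);  8396801² − 369·437120² = 1 ✓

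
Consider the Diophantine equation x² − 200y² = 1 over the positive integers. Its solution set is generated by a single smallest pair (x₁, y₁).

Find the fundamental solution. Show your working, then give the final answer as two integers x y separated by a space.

99 7

√200 = [14; 7,28, …], period ℓ=2 (even) → k=1
k=0  a_k=14  p_k/q_k = 14/1
k=1  a_k=7  p_k/q_k = 99/7
→ (99, 7).  Check: 99²=9801, 200·7²=9800, difference 1.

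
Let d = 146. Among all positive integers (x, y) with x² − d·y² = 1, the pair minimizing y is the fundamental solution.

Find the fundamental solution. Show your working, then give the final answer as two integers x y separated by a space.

√146 → a₀=12, period (12,24); ℓ=2 even so k=1
i=0: a=12 ⇒ p=12, q=1
i=1: a=12 ⇒ p=145, q=12
→ (145, 12).  Check: 145²=21025, 146·12²=21024, difference 1.

145 12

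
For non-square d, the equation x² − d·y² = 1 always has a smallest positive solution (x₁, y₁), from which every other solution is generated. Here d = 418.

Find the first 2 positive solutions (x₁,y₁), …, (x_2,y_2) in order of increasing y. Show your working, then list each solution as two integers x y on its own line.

33857 1656
2292592897 112134384

d=418: √d = [20; 2,4,20,4,2,40] (ℓ=6, even), read p_5/q_5
i=0: a=20 ⇒ p=20, q=1
…
i=2: a=4 ⇒ p=184, q=9
i=3: a=20 ⇒ p=3721, q=182
i=4: a=4 ⇒ p=15068, q=737
i=5: a=2 ⇒ p=33857, q=1656
(x₁, y₁) = (33857, 1656);  33857² − 418·1656² = 1 ✓
k=2:  x_2 = 33857·33857+418·1656·1656 = 2292592897,  y_2 = 33857·1656+1656·33857 = 112134384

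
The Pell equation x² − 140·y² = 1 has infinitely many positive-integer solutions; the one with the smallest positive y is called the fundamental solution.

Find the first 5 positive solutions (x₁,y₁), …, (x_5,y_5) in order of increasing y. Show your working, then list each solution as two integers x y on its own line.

71 6
10081 852
1431431 120978
203253121 17178024
28860511751 2439158430

[11; 1,4,1,22] for √140; ℓ=4 ⇒ convergent index 3
step 0: (11, 1)  from 11·(1,0) + (0,1)
step 1: (12, 1)  from 1·(11,1) + (1,0)
step 2: (59, 5)  from 4·(12,1) + (11,1)
step 3: (71, 6)  from 1·(59,5) + (12,1)
(x₁, y₁) = (71, 6);  71² − 140·6² = 1 ✓
(71+6√140)^2 = 10081 + 852√140
(71+6√140)^3 = 1431431 + 120978√140
(71+6√140)^4 = 203253121 + 17178024√140
(71+6√140)^5 = 28860511751 + 2439158430√140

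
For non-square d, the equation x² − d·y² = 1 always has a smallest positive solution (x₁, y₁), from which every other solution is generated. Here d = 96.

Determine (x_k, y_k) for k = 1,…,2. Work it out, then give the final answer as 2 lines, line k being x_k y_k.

d=96: √d = [9; 1,3,1,18] (ℓ=4, even), read p_3/q_3
a_0=9:  p_0=9·1+0=9,  q_0=9·0+1=1
a_1=1:  p_1=1·9+1=10,  q_1=1·1+0=1
a_2=3:  p_2=3·10+9=39,  q_2=3·1+1=4
a_3=1:  p_3=1·39+10=49,  q_3=1·4+1=5
fundamental: x₁=49, y₁=5  (since 2401 − 96·25 = 1)
(49+5√96)^2 = 4801 + 490√96

49 5
4801 490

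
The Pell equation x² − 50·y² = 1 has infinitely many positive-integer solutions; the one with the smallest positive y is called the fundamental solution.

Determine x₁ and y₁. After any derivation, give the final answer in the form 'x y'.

[7; 14] for √50; ℓ=1 ⇒ convergent index 1
step 0: (7, 1)  from 7·(1,0) + (0,1)
step 1: (99, 14)  from 14·(7,1) + (1,0)
→ (99, 14).  Check: 99²=9801, 50·14²=9800, difference 1.

99 14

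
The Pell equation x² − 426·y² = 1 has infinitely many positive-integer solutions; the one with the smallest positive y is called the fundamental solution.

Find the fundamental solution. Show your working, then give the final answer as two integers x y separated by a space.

[20; 1,1,1,3,2,6,2,3,1,1,1,40] for √426; ℓ=12 ⇒ convergent index 11
step 0: (20, 1)  from 20·(1,0) + (0,1)
…
step 3: (62, 3)  from 1·(41,2) + (21,1)
step 4: (227, 11)  from 3·(62,3) + (41,2)
step 5: (516, 25)  from 2·(227,11) + (62,3)
step 6: (3323, 161)  from 6·(516,25) + (227,11)
…
step 8: (24809, 1202)  from 3·(7162,347) + (3323,161)
…
step 10: (56780, 2751)  from 1·(31971,1549) + (24809,1202)
step 11: (88751, 4300)  from 1·(56780,2751) + (31971,1549)
→ (88751, 4300).  Check: 88751²=7876740001, 426·4300²=7876740000, difference 1.

88751 4300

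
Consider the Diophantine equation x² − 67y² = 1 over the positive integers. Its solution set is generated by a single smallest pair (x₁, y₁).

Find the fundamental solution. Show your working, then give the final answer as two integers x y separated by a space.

48842 5967

√67 = [8; 5,2,1,1,7,1,1,2,5,16, …], period ℓ=10 (even) → k=9
k=0  a_k=8  p_k/q_k = 8/1
…
k=4  a_k=1  p_k/q_k = 221/27
k=5  a_k=7  p_k/q_k = 1678/205
…
k=8  a_k=2  p_k/q_k = 9053/1106
k=9  a_k=5  p_k/q_k = 48842/5967
(x₁, y₁) = (48842, 5967);  48842² − 67·5967² = 1 ✓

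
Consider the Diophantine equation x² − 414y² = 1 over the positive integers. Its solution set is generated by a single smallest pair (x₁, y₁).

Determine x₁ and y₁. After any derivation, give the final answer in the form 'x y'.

24335 1196

[20; 2,1,7,2,7,1,2,40] for √414; ℓ=8 ⇒ convergent index 7
step 0: (20, 1)  from 20·(1,0) + (0,1)
…
step 5: (7447, 366)  from 7·(997,49) + (468,23)
step 6: (8444, 415)  from 1·(7447,366) + (997,49)
step 7: (24335, 1196)  from 2·(8444,415) + (7447,366)
(x₁, y₁) = (24335, 1196);  24335² − 414·1196² = 1 ✓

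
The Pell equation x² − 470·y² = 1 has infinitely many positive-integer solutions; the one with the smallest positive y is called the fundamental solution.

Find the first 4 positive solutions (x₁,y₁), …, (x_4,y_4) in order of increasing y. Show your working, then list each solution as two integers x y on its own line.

[21; 1,2,8,2,1,42] for √470; ℓ=6 ⇒ convergent index 5
k=0  a_k=21  p_k/q_k = 21/1
k=1  a_k=1  p_k/q_k = 22/1
k=2  a_k=2  p_k/q_k = 65/3
…
k=4  a_k=2  p_k/q_k = 1149/53
k=5  a_k=1  p_k/q_k = 1691/78
fundamental: x₁=1691, y₁=78  (since 2859481 − 470·6084 = 1)
(1691+78√470)^2 = 5718961 + 263796√470
(1691+78√470)^3 = 19341524411 + 892157994√470
(1691+78√470)^4 = 65413029839041 + 3017278071912√470

1691 78
5718961 263796
19341524411 892157994
65413029839041 3017278071912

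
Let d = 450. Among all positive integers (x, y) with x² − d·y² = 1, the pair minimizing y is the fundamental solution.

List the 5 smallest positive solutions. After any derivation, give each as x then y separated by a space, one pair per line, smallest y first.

19601 924
768398401 36222648
30122754096401 1420000245972
1180872205318713601 55666849606371696
46292552162781456490001 2182251836848982980620

√450 → a₀=21, period (4,1,2,4,2,1,4,42); ℓ=8 even so k=7
step 0: (21, 1)  from 21·(1,0) + (0,1)
…
step 3: (297, 14)  from 2·(106,5) + (85,4)
…
step 6: (4179, 197)  from 1·(2885,136) + (1294,61)
step 7: (19601, 924)  from 4·(4179,197) + (2885,136)
(x₁, y₁) = (19601, 924);  19601² − 450·924² = 1 ✓
(x_2, y_2) = (19601·19601 + 450·924·924, 19601·924 + 924·19601) = (768398401, 36222648)
(x_3, y_3) = (19601·768398401 + 450·924·36222648, 19601·36222648 + 924·768398401) = (30122754096401, 1420000245972)
(x_4, y_4) = (19601·30122754096401 + 450·924·1420000245972, 19601·1420000245972 + 924·30122754096401) = (1180872205318713601, 55666849606371696)
(x_5, y_5) = (19601·1180872205318713601 + 450·924·55666849606371696, 19601·55666849606371696 + 924·1180872205318713601) = (46292552162781456490001, 2182251836848982980620)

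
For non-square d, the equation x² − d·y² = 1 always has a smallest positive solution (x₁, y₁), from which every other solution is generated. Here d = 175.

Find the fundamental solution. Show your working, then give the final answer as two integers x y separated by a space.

d=175: √d = [13; 4,2,1,2,4,26] (ℓ=6, even), read p_5/q_5
step 0: (13, 1)  from 13·(1,0) + (0,1)
step 1: (53, 4)  from 4·(13,1) + (1,0)
…
step 4: (463, 35)  from 2·(172,13) + (119,9)
step 5: (2024, 153)  from 4·(463,35) + (172,13)
fundamental: x₁=2024, y₁=153  (since 4096576 − 175·23409 = 1)

2024 153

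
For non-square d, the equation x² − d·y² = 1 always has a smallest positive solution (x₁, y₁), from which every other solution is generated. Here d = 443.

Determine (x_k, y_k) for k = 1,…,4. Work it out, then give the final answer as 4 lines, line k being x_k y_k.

√443 = [21; 21,42, …], period ℓ=2 (even) → k=1
step 0: (21, 1)  from 21·(1,0) + (0,1)
step 1: (442, 21)  from 21·(21,1) + (1,0)
(x₁, y₁) = (442, 21);  442² − 443·21² = 1 ✓
(442+21√443)^2 = 390727 + 18564√443
(442+21√443)^3 = 345402226 + 16410555√443
(442+21√443)^4 = 305335177057 + 14506912056√443

442 21
390727 18564
345402226 16410555
305335177057 14506912056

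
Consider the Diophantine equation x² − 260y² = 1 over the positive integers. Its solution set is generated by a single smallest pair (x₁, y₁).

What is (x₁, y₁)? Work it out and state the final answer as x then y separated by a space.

√260 = [16; 8,32, …], period ℓ=2 (even) → k=1
a_0=16:  p_0=16·1+0=16,  q_0=16·0+1=1
a_1=8:  p_1=8·16+1=129,  q_1=8·1+0=8
→ (129, 8).  Check: 129²=16641, 260·8²=16640, difference 1.

129 8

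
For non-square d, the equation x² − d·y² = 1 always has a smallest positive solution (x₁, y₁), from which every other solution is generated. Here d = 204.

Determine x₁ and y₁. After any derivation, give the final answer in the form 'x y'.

4999 350

d=204: √d = [14; 3,1,1,6,1,1,3,28] (ℓ=8, even), read p_7/q_7
k=0  a_k=14  p_k/q_k = 14/1
…
k=3  a_k=1  p_k/q_k = 100/7
…
k=6  a_k=1  p_k/q_k = 1414/99
k=7  a_k=3  p_k/q_k = 4999/350
→ (4999, 350).  Check: 4999²=24990001, 204·350²=24990000, difference 1.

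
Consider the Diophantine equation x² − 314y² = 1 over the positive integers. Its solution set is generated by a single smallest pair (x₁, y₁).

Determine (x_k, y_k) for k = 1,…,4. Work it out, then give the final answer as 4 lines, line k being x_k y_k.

392499 22150
308110930001 17387705700
241866463828532499 13649314199066450
189864690372162243720001 10714684347621377411400

√314 = [17; 1,2,1,1,2,1,34, …], period ℓ=7 (odd) → k=13
i=0: a=17 ⇒ p=17, q=1
i=1: a=1 ⇒ p=18, q=1
i=2: a=2 ⇒ p=53, q=3
…
i=4: a=1 ⇒ p=124, q=7
…
i=6: a=1 ⇒ p=443, q=25
…
i=8: a=1 ⇒ p=15824, q=893
…
i=11: a=1 ⇒ p=109882, q=6201
i=12: a=2 ⇒ p=282617, q=15949
i=13: a=1 ⇒ p=392499, q=22150
→ (392499, 22150).  Check: 392499²=154055465001, 314·22150²=154055465000, difference 1.
n=2: (392499,22150)∘(392499,22150) = (392499·392499+314·22150·22150, 392499·22150+22150·392499) = (308110930001,17387705700)
n=3: (308110930001,17387705700)∘(392499,22150) = (392499·308110930001+314·22150·17387705700, 392499·17387705700+22150·308110930001) = (241866463828532499,13649314199066450)
n=4: (241866463828532499,13649314199066450)∘(392499,22150) = (392499·241866463828532499+314·22150·13649314199066450, 392499·13649314199066450+22150·241866463828532499) = (189864690372162243720001,10714684347621377411400)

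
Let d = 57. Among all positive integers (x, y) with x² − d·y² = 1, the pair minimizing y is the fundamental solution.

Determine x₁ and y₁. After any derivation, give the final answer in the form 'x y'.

√57 = [7; 1,1,4,1,1,14, …], period ℓ=6 (even) → k=5
k=0  a_k=7  p_k/q_k = 7/1
k=1  a_k=1  p_k/q_k = 8/1
…
k=3  a_k=4  p_k/q_k = 68/9
k=4  a_k=1  p_k/q_k = 83/11
k=5  a_k=1  p_k/q_k = 151/20
fundamental: x₁=151, y₁=20  (since 22801 − 57·400 = 1)

151 20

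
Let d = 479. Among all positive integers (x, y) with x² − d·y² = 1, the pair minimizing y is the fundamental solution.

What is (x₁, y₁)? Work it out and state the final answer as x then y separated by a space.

[21; 1,7,1,3,2,21,2,3,1,7,1,42] for √479; ℓ=12 ⇒ convergent index 11
i=0: a=21 ⇒ p=21, q=1
i=1: a=1 ⇒ p=22, q=1
…
i=3: a=1 ⇒ p=197, q=9
…
i=5: a=2 ⇒ p=1729, q=79
…
i=8: a=3 ⇒ p=264712, q=12095
i=9: a=1 ⇒ p=340591, q=15562
i=10: a=7 ⇒ p=2648849, q=121029
i=11: a=1 ⇒ p=2989440, q=136591
→ (2989440, 136591).  Check: 2989440²=8936751513600, 479·136591²=8936751513599, difference 1.

2989440 136591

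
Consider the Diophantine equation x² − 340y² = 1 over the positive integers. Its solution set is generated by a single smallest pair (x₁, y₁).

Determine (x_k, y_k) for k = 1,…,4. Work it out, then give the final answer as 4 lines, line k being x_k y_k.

[18; 2,3,1,1,1,…,3,2,36] for √340; ℓ=14 ⇒ convergent index 13
step 0: (18, 1)  from 18·(1,0) + (0,1)
…
step 3: (166, 9)  from 1·(129,7) + (37,2)
…
step 5: (461, 25)  from 1·(295,16) + (166,9)
step 6: (756, 41)  from 1·(461,25) + (295,16)
step 7: (6509, 353)  from 8·(756,41) + (461,25)
step 8: (7265, 394)  from 1·(6509,353) + (756,41)
step 9: (13774, 747)  from 1·(7265,394) + (6509,353)
step 10: (21039, 1141)  from 1·(13774,747) + (7265,394)
step 11: (34813, 1888)  from 1·(21039,1141) + (13774,747)
step 12: (125478, 6805)  from 3·(34813,1888) + (21039,1141)
step 13: (285769, 15498)  from 2·(125478,6805) + (34813,1888)
(x₁, y₁) = (285769, 15498);  285769² − 340·15498² = 1 ✓
k=2:  x_2 = 285769·285769+340·15498·15498 = 163327842721,  y_2 = 285769·15498+15498·285769 = 8857695924
k=3:  x_3 = 285769·163327842721+340·15498·8857695924 = 93348068572789129,  y_3 = 285769·8857695924+15498·163327842721 = 5062509812995614
k=4:  x_4 = 285769·93348068572789129+340·15498·5062509812995614 = 53351968415791425367681,  y_4 = 285769·5062509812995614+15498·93348068572789129 = 2893416733491029538408

285769 15498
163327842721 8857695924
93348068572789129 5062509812995614
53351968415791425367681 2893416733491029538408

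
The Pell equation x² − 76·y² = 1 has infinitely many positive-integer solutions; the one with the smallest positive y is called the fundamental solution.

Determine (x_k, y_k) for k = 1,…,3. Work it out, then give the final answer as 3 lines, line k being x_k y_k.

57799 6630
6681448801 766414740
772362118440199 88596011107890

d=76: √d = [8; 1,2,1,1,5,4,5,1,1,2,1,16] (ℓ=12, even), read p_11/q_11
a_0=8:  p_0=8·1+0=8,  q_0=8·0+1=1
a_1=1:  p_1=1·8+1=9,  q_1=1·1+0=1
a_2=2:  p_2=2·9+8=26,  q_2=2·1+1=3
…
a_6=4:  p_6=4·340+61=1421,  q_6=4·39+7=163
a_7=5:  p_7=5·1421+340=7445,  q_7=5·163+39=854
…
a_9=1:  p_9=1·8866+7445=16311,  q_9=1·1017+854=1871
a_10=2:  p_10=2·16311+8866=41488,  q_10=2·1871+1017=4759
a_11=1:  p_11=1·41488+16311=57799,  q_11=1·4759+1871=6630
→ (57799, 6630).  Check: 57799²=3340724401, 76·6630²=3340724400, difference 1.
n=2: (57799,6630)∘(57799,6630) = (57799·57799+76·6630·6630, 57799·6630+6630·57799) = (6681448801,766414740)
n=3: (6681448801,766414740)∘(57799,6630) = (57799·6681448801+76·6630·766414740, 57799·766414740+6630·6681448801) = (772362118440199,88596011107890)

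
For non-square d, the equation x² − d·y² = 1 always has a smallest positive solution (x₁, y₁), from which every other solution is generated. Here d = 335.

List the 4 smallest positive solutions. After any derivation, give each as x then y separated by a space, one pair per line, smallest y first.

604 33
729631 39864
881393644 48155679
1064722792321 58172020368

√335 = [18; 3,3,3,36, …], period ℓ=4 (even) → k=3
k=0  a_k=18  p_k/q_k = 18/1
k=1  a_k=3  p_k/q_k = 55/3
k=2  a_k=3  p_k/q_k = 183/10
k=3  a_k=3  p_k/q_k = 604/33
fundamental: x₁=604, y₁=33  (since 364816 − 335·1089 = 1)
n=2: (604,33)∘(604,33) = (604·604+335·33·33, 604·33+33·604) = (729631,39864)
n=3: (729631,39864)∘(604,33) = (604·729631+335·33·39864, 604·39864+33·729631) = (881393644,48155679)
n=4: (881393644,48155679)∘(604,33) = (604·881393644+335·33·48155679, 604·48155679+33·881393644) = (1064722792321,58172020368)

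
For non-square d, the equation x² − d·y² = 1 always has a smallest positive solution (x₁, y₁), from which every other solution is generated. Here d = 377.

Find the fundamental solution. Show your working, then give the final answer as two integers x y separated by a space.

233 12

√377 → a₀=19, period (2,2,2,38); ℓ=4 even so k=3
i=0: a=19 ⇒ p=19, q=1
i=1: a=2 ⇒ p=39, q=2
i=2: a=2 ⇒ p=97, q=5
i=3: a=2 ⇒ p=233, q=12
→ (233, 12).  Check: 233²=54289, 377·12²=54288, difference 1.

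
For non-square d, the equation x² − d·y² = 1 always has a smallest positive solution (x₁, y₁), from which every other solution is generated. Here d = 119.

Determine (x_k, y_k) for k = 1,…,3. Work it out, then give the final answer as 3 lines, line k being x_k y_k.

d=119: √d = [10; 1,9,1,20] (ℓ=4, even), read p_3/q_3
step 0: (10, 1)  from 10·(1,0) + (0,1)
step 1: (11, 1)  from 1·(10,1) + (1,0)
step 2: (109, 10)  from 9·(11,1) + (10,1)
step 3: (120, 11)  from 1·(109,10) + (11,1)
→ (120, 11).  Check: 120²=14400, 119·11²=14399, difference 1.
(x_2, y_2) = (120·120 + 119·11·11, 120·11 + 11·120) = (28799, 2640)
(x_3, y_3) = (120·28799 + 119·11·2640, 120·2640 + 11·28799) = (6911640, 633589)

120 11
28799 2640
6911640 633589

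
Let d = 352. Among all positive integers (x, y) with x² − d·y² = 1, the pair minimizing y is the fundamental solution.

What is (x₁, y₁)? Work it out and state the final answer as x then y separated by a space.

[18; 1,3,5,9,5,3,1,36] for √352; ℓ=8 ⇒ convergent index 7
a_0=18:  p_0=18·1+0=18,  q_0=18·0+1=1
a_1=1:  p_1=1·18+1=19,  q_1=1·1+0=1
…
a_3=5:  p_3=5·75+19=394,  q_3=5·4+1=21
…
a_5=5:  p_5=5·3621+394=18499,  q_5=5·193+21=986
a_6=3:  p_6=3·18499+3621=59118,  q_6=3·986+193=3151
a_7=1:  p_7=1·59118+18499=77617,  q_7=1·3151+986=4137
fundamental: x₁=77617, y₁=4137  (since 6024398689 − 352·17114769 = 1)

77617 4137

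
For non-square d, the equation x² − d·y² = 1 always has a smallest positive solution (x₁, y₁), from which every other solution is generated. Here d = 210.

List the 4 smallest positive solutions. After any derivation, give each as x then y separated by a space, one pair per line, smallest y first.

29 2
1681 116
97469 6726
5651521 389992

√210 → a₀=14, period (2,28); ℓ=2 even so k=1
a_0=14:  p_0=14·1+0=14,  q_0=14·0+1=1
a_1=2:  p_1=2·14+1=29,  q_1=2·1+0=2
(x₁, y₁) = (29, 2);  29² − 210·2² = 1 ✓
n=2: (29,2)∘(29,2) = (29·29+210·2·2, 29·2+2·29) = (1681,116)
n=3: (1681,116)∘(29,2) = (29·1681+210·2·116, 29·116+2·1681) = (97469,6726)
n=4: (97469,6726)∘(29,2) = (29·97469+210·2·6726, 29·6726+2·97469) = (5651521,389992)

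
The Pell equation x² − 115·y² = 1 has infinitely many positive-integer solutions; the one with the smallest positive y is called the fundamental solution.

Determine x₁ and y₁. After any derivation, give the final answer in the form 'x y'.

1126 105

[10; 1,2,1,1,1,1,1,2,1,20] for √115; ℓ=10 ⇒ convergent index 9
a_0=10:  p_0=10·1+0=10,  q_0=10·0+1=1
…
a_2=2:  p_2=2·11+10=32,  q_2=2·1+1=3
…
a_5=1:  p_5=1·75+43=118,  q_5=1·7+4=11
a_6=1:  p_6=1·118+75=193,  q_6=1·11+7=18
…
a_8=2:  p_8=2·311+193=815,  q_8=2·29+18=76
a_9=1:  p_9=1·815+311=1126,  q_9=1·76+29=105
fundamental: x₁=1126, y₁=105  (since 1267876 − 115·11025 = 1)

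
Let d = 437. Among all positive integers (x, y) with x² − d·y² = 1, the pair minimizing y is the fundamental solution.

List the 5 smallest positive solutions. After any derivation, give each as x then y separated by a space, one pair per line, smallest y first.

√437 → a₀=20, period (1,9,2,9,1,40); ℓ=6 even so k=5
k=0  a_k=20  p_k/q_k = 20/1
k=1  a_k=1  p_k/q_k = 21/1
…
k=4  a_k=9  p_k/q_k = 4160/199
k=5  a_k=1  p_k/q_k = 4599/220
fundamental: x₁=4599, y₁=220  (since 21150801 − 437·48400 = 1)
k=2:  x_2 = 4599·4599+437·220·220 = 42301601,  y_2 = 4599·220+220·4599 = 2023560
k=3:  x_3 = 4599·42301601+437·220·2023560 = 389090121399,  y_3 = 4599·2023560+220·42301601 = 18612704660
k=4:  x_4 = 4599·389090121399+437·220·18612704660 = 3578850894326401,  y_4 = 4599·18612704660+220·389090121399 = 171199655439120
k=5:  x_5 = 4599·3578850894326401+437·220·171199655439120 = 32918270136924114999,  y_5 = 4599·171199655439120+220·3578850894326401 = 1574694412116321100

4599 220
42301601 2023560
389090121399 18612704660
3578850894326401 171199655439120
32918270136924114999 1574694412116321100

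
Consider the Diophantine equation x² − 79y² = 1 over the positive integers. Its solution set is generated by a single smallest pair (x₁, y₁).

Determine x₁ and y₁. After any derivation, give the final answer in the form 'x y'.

√79 → a₀=8, period (1,7,1,16); ℓ=4 even so k=3
step 0: (8, 1)  from 8·(1,0) + (0,1)
…
step 2: (71, 8)  from 7·(9,1) + (8,1)
step 3: (80, 9)  from 1·(71,8) + (9,1)
(x₁, y₁) = (80, 9);  80² − 79·9² = 1 ✓

80 9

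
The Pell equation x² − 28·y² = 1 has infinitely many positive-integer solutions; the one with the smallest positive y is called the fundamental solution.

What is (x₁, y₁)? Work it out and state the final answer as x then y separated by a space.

√28 = [5; 3,2,3,10, …], period ℓ=4 (even) → k=3
k=0  a_k=5  p_k/q_k = 5/1
k=1  a_k=3  p_k/q_k = 16/3
k=2  a_k=2  p_k/q_k = 37/7
k=3  a_k=3  p_k/q_k = 127/24
fundamental: x₁=127, y₁=24  (since 16129 − 28·576 = 1)

127 24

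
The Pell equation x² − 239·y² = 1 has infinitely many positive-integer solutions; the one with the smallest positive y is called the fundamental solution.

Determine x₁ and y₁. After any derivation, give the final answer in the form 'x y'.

6195120 400729

d=239: √d = [15; 2,5,1,2,4,15,4,2,1,5,2,30] (ℓ=12, even), read p_11/q_11
i=0: a=15 ⇒ p=15, q=1
i=1: a=2 ⇒ p=31, q=2
…
i=4: a=2 ⇒ p=572, q=37
i=5: a=4 ⇒ p=2489, q=161
…
i=7: a=4 ⇒ p=154117, q=9969
i=8: a=2 ⇒ p=346141, q=22390
…
i=10: a=5 ⇒ p=2847431, q=184185
i=11: a=2 ⇒ p=6195120, q=400729
(x₁, y₁) = (6195120, 400729);  6195120² − 239·400729² = 1 ✓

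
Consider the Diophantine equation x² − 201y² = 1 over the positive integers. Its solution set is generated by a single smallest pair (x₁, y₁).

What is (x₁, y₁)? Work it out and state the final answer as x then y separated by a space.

515095 36332

[14; 5,1,1,1,2,…,1,5,28] for √201; ℓ=14 ⇒ convergent index 13
i=0: a=14 ⇒ p=14, q=1
…
i=2: a=1 ⇒ p=85, q=6
…
i=7: a=8 ⇒ p=7670, q=541
…
i=12: a=1 ⇒ p=91402, q=6447
i=13: a=5 ⇒ p=515095, q=36332
→ (515095, 36332).  Check: 515095²=265322859025, 201·36332²=265322859024, difference 1.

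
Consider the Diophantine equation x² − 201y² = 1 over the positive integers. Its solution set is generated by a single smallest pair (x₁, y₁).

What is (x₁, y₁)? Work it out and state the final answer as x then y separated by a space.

√201 → a₀=14, period (5,1,1,1,2,…,1,5,28); ℓ=14 even so k=13
k=0  a_k=14  p_k/q_k = 14/1
k=1  a_k=5  p_k/q_k = 71/5
…
k=3  a_k=1  p_k/q_k = 156/11
k=4  a_k=1  p_k/q_k = 241/17
k=5  a_k=2  p_k/q_k = 638/45
k=6  a_k=1  p_k/q_k = 879/62
…
k=8  a_k=1  p_k/q_k = 8549/603
k=9  a_k=2  p_k/q_k = 24768/1747
…
k=11  a_k=1  p_k/q_k = 58085/4097
k=12  a_k=1  p_k/q_k = 91402/6447
k=13  a_k=5  p_k/q_k = 515095/36332
fundamental: x₁=515095, y₁=36332  (since 265322859025 − 201·1320014224 = 1)

515095 36332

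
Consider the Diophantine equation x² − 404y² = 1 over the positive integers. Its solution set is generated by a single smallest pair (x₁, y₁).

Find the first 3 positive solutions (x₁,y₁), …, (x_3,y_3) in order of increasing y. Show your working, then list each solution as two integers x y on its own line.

201 10
80801 4020
32481801 1616030

√404 = [20; 10,40, …], period ℓ=2 (even) → k=1
k=0  a_k=20  p_k/q_k = 20/1
k=1  a_k=10  p_k/q_k = 201/10
→ (201, 10).  Check: 201²=40401, 404·10²=40400, difference 1.
k=2:  x_2 = 201·201+404·10·10 = 80801,  y_2 = 201·10+10·201 = 4020
k=3:  x_3 = 201·80801+404·10·4020 = 32481801,  y_3 = 201·4020+10·80801 = 1616030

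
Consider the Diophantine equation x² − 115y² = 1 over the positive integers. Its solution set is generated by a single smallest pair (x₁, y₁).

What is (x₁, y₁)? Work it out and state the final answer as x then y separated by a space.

d=115: √d = [10; 1,2,1,1,1,1,1,2,1,20] (ℓ=10, even), read p_9/q_9
i=0: a=10 ⇒ p=10, q=1
…
i=5: a=1 ⇒ p=118, q=11
i=6: a=1 ⇒ p=193, q=18
i=7: a=1 ⇒ p=311, q=29
i=8: a=2 ⇒ p=815, q=76
i=9: a=1 ⇒ p=1126, q=105
fundamental: x₁=1126, y₁=105  (since 1267876 − 115·11025 = 1)

1126 105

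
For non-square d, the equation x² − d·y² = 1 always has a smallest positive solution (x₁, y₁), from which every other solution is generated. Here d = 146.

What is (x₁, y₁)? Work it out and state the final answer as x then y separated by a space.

√146 = [12; 12,24, …], period ℓ=2 (even) → k=1
k=0  a_k=12  p_k/q_k = 12/1
k=1  a_k=12  p_k/q_k = 145/12
fundamental: x₁=145, y₁=12  (since 21025 − 146·144 = 1)

145 12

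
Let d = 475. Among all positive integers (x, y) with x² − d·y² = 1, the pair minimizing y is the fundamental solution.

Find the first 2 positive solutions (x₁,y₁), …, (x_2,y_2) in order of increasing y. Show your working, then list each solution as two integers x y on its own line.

57799 2652
6681448801 306565896

√475 → a₀=21, period (1,3,1,6,2,6,1,3,1,42); ℓ=10 even so k=9
i=0: a=21 ⇒ p=21, q=1
…
i=3: a=1 ⇒ p=109, q=5
…
i=6: a=6 ⇒ p=10287, q=472
…
i=8: a=3 ⇒ p=45921, q=2107
i=9: a=1 ⇒ p=57799, q=2652
→ (57799, 2652).  Check: 57799²=3340724401, 475·2652²=3340724400, difference 1.
(x_2, y_2) = (57799·57799 + 475·2652·2652, 57799·2652 + 2652·57799) = (6681448801, 306565896)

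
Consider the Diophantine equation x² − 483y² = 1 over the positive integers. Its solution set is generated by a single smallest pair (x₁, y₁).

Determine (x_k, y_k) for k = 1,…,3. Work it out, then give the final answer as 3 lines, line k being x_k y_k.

[21; 1,42] for √483; ℓ=2 ⇒ convergent index 1
step 0: (21, 1)  from 21·(1,0) + (0,1)
step 1: (22, 1)  from 1·(21,1) + (1,0)
(x₁, y₁) = (22, 1);  22² − 483·1² = 1 ✓
k=2:  x_2 = 22·22+483·1·1 = 967,  y_2 = 22·1+1·22 = 44
k=3:  x_3 = 22·967+483·1·44 = 42526,  y_3 = 22·44+1·967 = 1935

22 1
967 44
42526 1935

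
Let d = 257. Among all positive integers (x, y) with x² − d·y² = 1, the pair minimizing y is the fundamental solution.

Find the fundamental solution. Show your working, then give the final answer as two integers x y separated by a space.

513 32

[16; 32] for √257; ℓ=1 ⇒ convergent index 1
i=0: a=16 ⇒ p=16, q=1
i=1: a=32 ⇒ p=513, q=32
(x₁, y₁) = (513, 32);  513² − 257·32² = 1 ✓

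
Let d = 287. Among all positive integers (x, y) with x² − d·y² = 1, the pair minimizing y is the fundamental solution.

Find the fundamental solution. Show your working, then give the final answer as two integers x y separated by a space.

[16; 1,15,1,32] for √287; ℓ=4 ⇒ convergent index 3
step 0: (16, 1)  from 16·(1,0) + (0,1)
step 1: (17, 1)  from 1·(16,1) + (1,0)
step 2: (271, 16)  from 15·(17,1) + (16,1)
step 3: (288, 17)  from 1·(271,16) + (17,1)
(x₁, y₁) = (288, 17);  288² − 287·17² = 1 ✓

288 17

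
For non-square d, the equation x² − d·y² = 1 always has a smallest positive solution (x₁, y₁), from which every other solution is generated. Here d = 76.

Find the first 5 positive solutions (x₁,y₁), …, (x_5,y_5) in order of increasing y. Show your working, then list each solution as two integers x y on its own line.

d=76: √d = [8; 1,2,1,1,5,4,5,1,1,2,1,16] (ℓ=12, even), read p_11/q_11
step 0: (8, 1)  from 8·(1,0) + (0,1)
…
step 2: (26, 3)  from 2·(9,1) + (8,1)
step 3: (35, 4)  from 1·(26,3) + (9,1)
step 4: (61, 7)  from 1·(35,4) + (26,3)
step 5: (340, 39)  from 5·(61,7) + (35,4)
…
step 7: (7445, 854)  from 5·(1421,163) + (340,39)
…
step 9: (16311, 1871)  from 1·(8866,1017) + (7445,854)
step 10: (41488, 4759)  from 2·(16311,1871) + (8866,1017)
step 11: (57799, 6630)  from 1·(41488,4759) + (16311,1871)
(x₁, y₁) = (57799, 6630);  57799² − 76·6630² = 1 ✓
k=2:  x_2 = 57799·57799+76·6630·6630 = 6681448801,  y_2 = 57799·6630+6630·57799 = 766414740
k=3:  x_3 = 57799·6681448801+76·6630·766414740 = 772362118440199,  y_3 = 57799·766414740+6630·6681448801 = 88596011107890
k=4:  x_4 = 57799·772362118440199+76·6630·88596011107890 = 89283516160768675201,  y_4 = 57799·88596011107890+6630·772362118440199 = 10241521691283453480
k=5:  x_5 = 57799·89283516160768675201+76·6630·10241521691283453480 = 10320995900380175197444999,  y_5 = 57799·10241521691283453480+6630·89283516160768675201 = 1183899424380388644273150

57799 6630
6681448801 766414740
772362118440199 88596011107890
89283516160768675201 10241521691283453480
10320995900380175197444999 1183899424380388644273150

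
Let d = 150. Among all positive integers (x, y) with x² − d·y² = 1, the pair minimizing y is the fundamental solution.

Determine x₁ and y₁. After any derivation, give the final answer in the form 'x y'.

49 4

√150 = [12; 4,24, …], period ℓ=2 (even) → k=1
a_0=12:  p_0=12·1+0=12,  q_0=12·0+1=1
a_1=4:  p_1=4·12+1=49,  q_1=4·1+0=4
fundamental: x₁=49, y₁=4  (since 2401 − 150·16 = 1)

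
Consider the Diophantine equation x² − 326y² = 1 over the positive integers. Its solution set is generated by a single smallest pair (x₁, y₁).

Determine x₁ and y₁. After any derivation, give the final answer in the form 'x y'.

325 18

d=326: √d = [18; 18,36] (ℓ=2, even), read p_1/q_1
a_0=18:  p_0=18·1+0=18,  q_0=18·0+1=1
a_1=18:  p_1=18·18+1=325,  q_1=18·1+0=18
→ (325, 18).  Check: 325²=105625, 326·18²=105624, difference 1.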